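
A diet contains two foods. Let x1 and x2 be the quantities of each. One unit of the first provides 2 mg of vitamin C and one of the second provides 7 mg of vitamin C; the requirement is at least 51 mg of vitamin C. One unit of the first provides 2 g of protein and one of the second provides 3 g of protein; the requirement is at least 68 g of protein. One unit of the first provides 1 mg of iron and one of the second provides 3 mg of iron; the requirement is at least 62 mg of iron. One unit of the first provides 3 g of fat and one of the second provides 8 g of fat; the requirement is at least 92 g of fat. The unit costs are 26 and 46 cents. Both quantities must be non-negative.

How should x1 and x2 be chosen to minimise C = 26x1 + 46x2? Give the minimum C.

x1 = 6, x2 = 56/3, minimum C = 3044/3

Vertices and C = 26x1 + 46x2:
  (0, 68/3) → C = 3128/3
  (62, 0) → C = 1612
  (6, 56/3) → C = 3044/3
The feasible region is unbounded (it extends along (0, 1), (1, 0)), but C strictly increases along every unbounded feasible direction, so there is no improving ray and the minimum is attained at a vertex.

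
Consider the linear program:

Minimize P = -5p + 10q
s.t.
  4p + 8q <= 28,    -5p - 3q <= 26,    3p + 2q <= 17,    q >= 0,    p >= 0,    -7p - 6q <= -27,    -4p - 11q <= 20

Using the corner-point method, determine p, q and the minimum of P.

p = 17/3, q = 0, minimum P = -85/3

Corner points and P = -5p + 10q:
  (5, 1) → P = -15
  (3/2, 11/4) → P = 20
  (17/3, 0) → P = -85/3
  (27/7, 0) → P = -135/7

At the optimal vertex, 3p + 2q = 17 and q = 0.
Solving simultaneously gives p = 17/3, q = 0.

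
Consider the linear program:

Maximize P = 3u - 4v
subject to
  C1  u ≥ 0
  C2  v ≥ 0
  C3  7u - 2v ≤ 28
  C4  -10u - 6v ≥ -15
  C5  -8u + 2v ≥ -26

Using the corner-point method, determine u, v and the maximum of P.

Corner points and P = 3u - 4v:
  (0, 0) → P = 0
  (0, 5/2) → P = -10
  (3/2, 0) → P = 9/2

u = 3/2, v = 0, maximum P = 9/2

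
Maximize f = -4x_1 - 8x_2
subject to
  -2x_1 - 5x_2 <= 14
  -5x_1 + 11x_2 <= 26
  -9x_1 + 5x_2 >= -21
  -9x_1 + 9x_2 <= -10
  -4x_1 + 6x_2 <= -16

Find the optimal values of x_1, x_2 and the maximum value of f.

Extreme points and f = -4x_1 - 8x_2:
  (7/11, -168/55) → f = 1204/55
  (-1/8, -11/4) → f = 45/2
  (23/17, -30/17) → f = 148/17

x_1 = -1/8, x_2 = -11/4, maximum f = 45/2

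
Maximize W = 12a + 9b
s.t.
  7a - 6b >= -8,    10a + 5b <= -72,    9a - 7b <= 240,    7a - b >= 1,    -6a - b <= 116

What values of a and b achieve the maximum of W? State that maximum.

Feasible corners and W = 12a + 9b:
  (696/115, -3048/115) → W = -3816/23
  (-67/45, -514/45) → W = -362/3
  (-233/40, -1671/40) → W = -3567/8

The binding constraints are 10a + 5b = -72 and 7a - b = 1.
Solving simultaneously gives a = -67/45, b = -514/45.

a = -67/45, b = -514/45, maximum W = -362/3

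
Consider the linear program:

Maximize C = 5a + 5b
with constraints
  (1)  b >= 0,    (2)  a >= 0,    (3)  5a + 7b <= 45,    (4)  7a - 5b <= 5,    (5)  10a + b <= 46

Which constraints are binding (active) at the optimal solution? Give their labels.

Corner points and C = 5a + 5b:
  (0, 0) → C = 0
  (5/7, 0) → C = 25/7
  (0, 45/7) → C = 225/7
  (130/37, 145/37) → C = 1375/37

The maximum is at (130/37, 145/37). Substituting into each constraint, equality holds for (3) and (4); the remaining constraints have slack.

(3) and (4)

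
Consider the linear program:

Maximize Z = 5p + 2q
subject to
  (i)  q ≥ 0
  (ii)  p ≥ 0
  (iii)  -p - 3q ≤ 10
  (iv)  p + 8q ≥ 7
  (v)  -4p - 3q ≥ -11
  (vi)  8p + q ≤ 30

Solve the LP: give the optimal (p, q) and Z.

Corner points and Z = 5p + 2q:
  (0, 7/8) → Z = 7/4
  (0, 11/3) → Z = 22/3
  (67/29, 17/29) → Z = 369/29

p = 67/29, q = 17/29, maximum Z = 369/29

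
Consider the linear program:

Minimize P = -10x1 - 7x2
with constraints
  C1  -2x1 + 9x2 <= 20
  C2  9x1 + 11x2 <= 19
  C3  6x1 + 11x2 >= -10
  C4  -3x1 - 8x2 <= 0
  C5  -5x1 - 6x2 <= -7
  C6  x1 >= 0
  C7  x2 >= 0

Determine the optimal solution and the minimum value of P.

Feasible corners and P = -10x1 - 7x2:
  (0, 19/11) → P = -133/11
  (19/9, 0) → P = -190/9
  (0, 7/6) → P = -49/6
  (7/5, 0) → P = -14

At the optimal vertex, 9x1 + 11x2 = 19 and x2 = 0.
Solving simultaneously gives x1 = 19/9, x2 = 0.

x1 = 19/9, x2 = 0, minimum P = -190/9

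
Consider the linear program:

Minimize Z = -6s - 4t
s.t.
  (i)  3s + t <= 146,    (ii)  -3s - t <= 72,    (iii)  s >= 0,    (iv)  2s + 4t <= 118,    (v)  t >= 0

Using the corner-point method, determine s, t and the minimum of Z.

s = 233/5, t = 31/5, minimum Z = -1522/5

Corner points and Z = -6s - 4t:
  (233/5, 31/5) → Z = -1522/5
  (146/3, 0) → Z = -292
  (0, 59/2) → Z = -118
  (0, 0) → Z = 0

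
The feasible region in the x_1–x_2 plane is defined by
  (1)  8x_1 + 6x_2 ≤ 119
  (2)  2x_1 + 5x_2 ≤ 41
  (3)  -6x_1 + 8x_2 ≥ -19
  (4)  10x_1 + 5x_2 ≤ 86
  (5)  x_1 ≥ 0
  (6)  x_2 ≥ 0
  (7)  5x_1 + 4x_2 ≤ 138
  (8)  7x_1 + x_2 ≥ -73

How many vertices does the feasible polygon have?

Of the 28 pairwise boundary intersections, those satisfying every inequality are:
  (45/8, 119/20)
  (0, 41/5)
  (783/110, 163/55)
  (19/6, 0)
  (0, 0)

5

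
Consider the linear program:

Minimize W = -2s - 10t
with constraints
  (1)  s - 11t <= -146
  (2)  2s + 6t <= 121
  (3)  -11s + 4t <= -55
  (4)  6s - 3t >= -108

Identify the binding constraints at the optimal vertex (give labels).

(2) and (3)

Corner points and W = -2s - 10t:
  (65/4, 59/4) → W = -180
  (1189/117, 1661/117) → W = -18988/117
  (11, 33/2) → W = -187

The minimum is at (11, 33/2). Substituting into each constraint, equality holds for (2) and (3); the remaining constraints have slack.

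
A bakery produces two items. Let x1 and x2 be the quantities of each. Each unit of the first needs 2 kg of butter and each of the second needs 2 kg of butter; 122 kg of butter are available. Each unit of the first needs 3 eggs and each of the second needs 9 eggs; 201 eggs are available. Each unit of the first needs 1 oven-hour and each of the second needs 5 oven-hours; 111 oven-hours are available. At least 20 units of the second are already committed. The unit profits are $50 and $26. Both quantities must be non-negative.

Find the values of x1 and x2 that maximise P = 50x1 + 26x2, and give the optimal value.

x1 = 7, x2 = 20, maximum P = 870

Corner points and P = 50x1 + 26x2:
  (0, 111/5) → P = 2886/5
  (0, 20) → P = 520
  (1, 22) → P = 622
  (7, 20) → P = 870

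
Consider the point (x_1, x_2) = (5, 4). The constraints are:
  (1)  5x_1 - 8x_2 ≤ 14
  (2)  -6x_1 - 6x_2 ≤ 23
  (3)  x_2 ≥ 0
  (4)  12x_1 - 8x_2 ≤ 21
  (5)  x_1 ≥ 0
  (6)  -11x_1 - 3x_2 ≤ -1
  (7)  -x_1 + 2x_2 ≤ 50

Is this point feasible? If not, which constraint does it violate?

Constraint (4): 12x_1 - 8x_2 = 28, which is not ≤ 21. All other constraints are satisfied.

not feasible — violates (4)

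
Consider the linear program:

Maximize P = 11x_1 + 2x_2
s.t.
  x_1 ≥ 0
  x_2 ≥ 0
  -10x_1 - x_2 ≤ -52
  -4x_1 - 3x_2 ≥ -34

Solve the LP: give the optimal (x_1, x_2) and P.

x_1 = 17/2, x_2 = 0, maximum P = 187/2

Feasible corners and P = 11x_1 + 2x_2:
  (26/5, 0) → P = 286/5
  (17/2, 0) → P = 187/2
  (61/13, 66/13) → P = 803/13

At the optimal vertex, x_2 = 0 and -4x_1 - 3x_2 = -34.
Solving simultaneously gives x_1 = 17/2, x_2 = 0.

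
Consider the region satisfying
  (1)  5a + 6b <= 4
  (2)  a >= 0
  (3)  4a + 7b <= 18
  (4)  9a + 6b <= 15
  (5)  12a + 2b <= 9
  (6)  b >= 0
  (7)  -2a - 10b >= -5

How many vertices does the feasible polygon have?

5

The feasible vertices (each the meet of two boundaries and inside every other half-plane) are:
  (23/31, 3/62)
  (5/19, 17/38)
  (0, 0)
  (0, 1/2)
  (3/4, 0)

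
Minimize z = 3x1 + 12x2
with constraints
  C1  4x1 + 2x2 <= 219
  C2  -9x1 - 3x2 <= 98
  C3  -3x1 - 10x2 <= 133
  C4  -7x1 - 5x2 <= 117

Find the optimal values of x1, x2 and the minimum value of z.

x1 = 1228/17, x2 = -1189/34, minimum z = -3450/17

Feasible corners and z = 3x1 + 12x2:
  (-853/6, 2363/6) → z = 8599/2
  (1228/17, -1189/34) → z = -3450/17
  (-581/81, -301/27) → z = -4193/27

The optimum lies where 4x1 + 2x2 = 219 and -3x1 - 10x2 = 133.
Solving simultaneously gives x1 = 1228/17, x2 = -1189/34.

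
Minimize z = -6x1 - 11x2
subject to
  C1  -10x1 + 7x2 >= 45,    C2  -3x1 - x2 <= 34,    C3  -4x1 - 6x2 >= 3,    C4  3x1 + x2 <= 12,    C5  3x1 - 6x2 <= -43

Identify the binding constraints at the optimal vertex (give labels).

Corner points and z = -6x1 - 11x2:
  (-201/14, 127/14) → z = -191/14
  (-247/21, 9/7) → z = 395/7
  (-46/7, 163/42) → z = -137/42

The minimum is at (-201/14, 127/14). Substituting into each constraint, equality holds for C2 and C3; the remaining constraints have slack.

C2 and C3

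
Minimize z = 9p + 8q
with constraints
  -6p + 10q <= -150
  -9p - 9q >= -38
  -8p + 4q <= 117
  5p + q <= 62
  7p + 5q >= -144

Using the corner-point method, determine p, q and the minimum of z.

p = 227/9, q = -577/9, minimum z = -2573/9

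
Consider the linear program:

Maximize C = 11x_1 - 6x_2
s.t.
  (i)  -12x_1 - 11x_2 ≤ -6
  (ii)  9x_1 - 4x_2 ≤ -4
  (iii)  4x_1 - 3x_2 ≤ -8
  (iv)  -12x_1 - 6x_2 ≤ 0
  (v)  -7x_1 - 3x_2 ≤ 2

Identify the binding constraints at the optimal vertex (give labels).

(ii) and (iii)

Vertices and C = 11x_1 - 6x_2:
  (20/11, 56/11) → C = -116/11
  (-4/5, 8/5) → C = -92/5
  (-2, 4) → C = -46
The feasible region is unbounded (it extends along (-3, 7), (4, 9)), but C strictly decreases along every unbounded feasible direction, so there is no improving ray and the maximum is attained at a vertex.

The maximum is at (20/11, 56/11). Substituting into each constraint, equality holds for (ii) and (iii); the remaining constraints have slack.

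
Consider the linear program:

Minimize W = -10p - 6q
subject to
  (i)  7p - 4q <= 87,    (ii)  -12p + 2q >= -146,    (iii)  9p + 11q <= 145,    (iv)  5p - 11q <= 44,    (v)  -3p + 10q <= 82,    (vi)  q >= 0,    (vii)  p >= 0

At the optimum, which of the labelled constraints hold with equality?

Extreme points and W = -10p - 6q:
  (316/25, 71/25) → W = -3586/25
  (759/61, 101/61) → W = -8196/61
  (548/123, 391/41) → W = -12518/123
  (44/5, 0) → W = -88
  (0, 41/5) → W = -246/5
  (0, 0) → W = 0

The minimum is at (316/25, 71/25). Substituting into each constraint, equality holds for (ii) and (iii); the remaining constraints have slack.

(ii) and (iii)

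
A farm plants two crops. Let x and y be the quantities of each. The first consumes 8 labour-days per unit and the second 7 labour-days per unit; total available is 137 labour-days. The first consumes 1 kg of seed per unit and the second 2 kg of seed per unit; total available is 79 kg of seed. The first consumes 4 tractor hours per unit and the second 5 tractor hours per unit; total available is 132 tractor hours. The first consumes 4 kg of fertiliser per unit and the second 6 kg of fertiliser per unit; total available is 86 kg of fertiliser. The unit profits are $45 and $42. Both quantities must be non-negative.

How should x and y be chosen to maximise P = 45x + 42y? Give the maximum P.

x = 11, y = 7, maximum P = 789

Feasible corners and P = 45x + 42y:
  (0, 0) → P = 0
  (0, 43/3) → P = 602
  (137/8, 0) → P = 6165/8
  (11, 7) → P = 789

At the optimal vertex, 8x + 7y = 137 and 4x + 6y = 86.
Solving simultaneously gives x = 11, y = 7.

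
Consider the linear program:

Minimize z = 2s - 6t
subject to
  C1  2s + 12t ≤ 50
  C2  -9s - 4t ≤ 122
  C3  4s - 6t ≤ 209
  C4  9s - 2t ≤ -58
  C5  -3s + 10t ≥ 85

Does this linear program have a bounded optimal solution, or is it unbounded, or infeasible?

bounded optimum

Feasible corners and z = 2s - 6t:
  (-416/25, 347/50) → z = -1873/25
  (-65/7, 40/7) → z = -370/7
  (-260/17, 133/34) → z = -919/17
The feasible region has finitely many vertices and no improving ray; the minimum is -1873/25 at (-416/25, 347/50).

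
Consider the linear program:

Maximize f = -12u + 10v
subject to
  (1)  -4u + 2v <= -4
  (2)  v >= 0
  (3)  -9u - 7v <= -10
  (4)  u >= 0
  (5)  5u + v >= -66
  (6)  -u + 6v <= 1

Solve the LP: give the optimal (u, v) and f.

u = 13/11, v = 4/11, maximum f = -116/11

Extreme points and f = -12u + 10v:
  (24/23, 2/23) → f = -268/23
  (13/11, 4/11) → f = -116/11
  (10/9, 0) → f = -40/3
The feasible region is unbounded (it extends along (6, 1), (1, 0)), but f strictly decreases along every unbounded feasible direction, so there is no improving ray and the maximum is attained at a vertex.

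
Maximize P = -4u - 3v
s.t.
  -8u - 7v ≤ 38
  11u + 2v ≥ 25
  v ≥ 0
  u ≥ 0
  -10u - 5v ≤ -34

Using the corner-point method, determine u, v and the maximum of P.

u = 17/5, v = 0, maximum P = -68/5

Extreme points and P = -4u - 3v:
  (0, 25/2) → P = -75/2
  (57/35, 124/35) → P = -120/7
  (17/5, 0) → P = -68/5
The feasible region is unbounded (it extends along (0, 1), (1, 0)), but P strictly decreases along every unbounded feasible direction, so there is no improving ray and the maximum is attained at a vertex.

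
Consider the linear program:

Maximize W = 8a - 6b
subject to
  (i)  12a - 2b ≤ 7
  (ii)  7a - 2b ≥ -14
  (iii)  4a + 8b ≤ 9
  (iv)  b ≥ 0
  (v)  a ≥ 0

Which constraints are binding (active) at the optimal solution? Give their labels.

Feasible corners and W = 8a - 6b:
  (37/52, 10/13) → W = 14/13
  (7/12, 0) → W = 14/3
  (0, 9/8) → W = -27/4
  (0, 0) → W = 0

The maximum is at (7/12, 0). Substituting into each constraint, equality holds for (i) and (iv); the remaining constraints have slack.

(i) and (iv)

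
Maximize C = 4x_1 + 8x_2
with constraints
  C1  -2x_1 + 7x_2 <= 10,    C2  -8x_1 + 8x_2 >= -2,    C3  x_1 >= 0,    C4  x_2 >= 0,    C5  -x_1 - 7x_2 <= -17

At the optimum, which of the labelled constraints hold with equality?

Corner points and C = 4x_1 + 8x_2:
  (47/20, 21/10) → C = 131/5
  (7/3, 44/21) → C = 548/21
  (75/32, 67/32) → C = 209/8

The maximum is at (47/20, 21/10). Substituting into each constraint, equality holds for C1 and C2; the remaining constraints have slack.

C1 and C2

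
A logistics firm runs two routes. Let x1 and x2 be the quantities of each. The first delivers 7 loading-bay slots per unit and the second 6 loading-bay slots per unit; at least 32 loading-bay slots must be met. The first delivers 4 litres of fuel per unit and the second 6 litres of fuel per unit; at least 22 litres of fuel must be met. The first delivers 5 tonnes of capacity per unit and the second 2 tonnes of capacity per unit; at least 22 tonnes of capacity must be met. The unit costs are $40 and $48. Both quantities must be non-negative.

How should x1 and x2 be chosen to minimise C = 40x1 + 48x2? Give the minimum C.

Feasible corners and C = 40x1 + 48x2:
  (0, 11) → C = 528
  (11/2, 0) → C = 220
  (4, 1) → C = 208
The feasible region is unbounded (it extends along (0, 1), (1, 0)), but C strictly increases along every unbounded feasible direction, so there is no improving ray and the minimum is attained at a vertex.

The optimum lies where 4x1 + 6x2 = 22 and 5x1 + 2x2 = 22.
Solving simultaneously gives x1 = 4, x2 = 1.

x1 = 4, x2 = 1, minimum C = 208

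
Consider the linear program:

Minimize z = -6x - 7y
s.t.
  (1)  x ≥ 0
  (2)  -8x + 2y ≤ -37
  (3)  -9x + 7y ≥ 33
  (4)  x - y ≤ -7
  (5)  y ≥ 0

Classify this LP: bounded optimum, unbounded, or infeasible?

From the feasible point (325/38, 597/38), moving in the direction (7, 9) keeps every constraint satisfied while z decreases without bound.

unbounded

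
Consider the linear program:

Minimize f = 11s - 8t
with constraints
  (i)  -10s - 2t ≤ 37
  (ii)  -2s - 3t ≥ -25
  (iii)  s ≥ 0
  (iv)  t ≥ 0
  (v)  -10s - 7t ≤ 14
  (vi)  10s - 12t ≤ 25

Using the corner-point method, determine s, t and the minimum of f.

s = 0, t = 25/3, minimum f = -200/3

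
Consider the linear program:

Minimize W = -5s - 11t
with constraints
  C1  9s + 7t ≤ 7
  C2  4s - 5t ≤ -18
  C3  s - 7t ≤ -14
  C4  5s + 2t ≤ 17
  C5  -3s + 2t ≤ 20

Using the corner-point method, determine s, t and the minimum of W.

s = -42/13, t = 67/13, minimum W = -527/13

Vertices and W = -5s - 11t:
  (-91/73, 190/73) → W = -1635/73
  (-42/13, 67/13) → W = -527/13
  (-56/23, 38/23) → W = -6
  (-112/19, 22/19) → W = 318/19

The optimum lies where 9s + 7t = 7 and -3s + 2t = 20.
Solving simultaneously gives s = -42/13, t = 67/13.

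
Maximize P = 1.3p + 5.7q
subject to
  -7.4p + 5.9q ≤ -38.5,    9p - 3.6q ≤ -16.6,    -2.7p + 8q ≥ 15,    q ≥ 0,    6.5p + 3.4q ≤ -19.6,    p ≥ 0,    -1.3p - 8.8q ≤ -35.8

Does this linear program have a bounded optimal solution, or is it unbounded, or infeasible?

The boundaries p = 0 and -1.3p - 8.8q = -35.8 meet at (0, 179/44), but that point violates -7.4p + 5.9q ≤ -38.5. Every candidate vertex is excluded by some other constraint, so the feasible region is empty.

infeasible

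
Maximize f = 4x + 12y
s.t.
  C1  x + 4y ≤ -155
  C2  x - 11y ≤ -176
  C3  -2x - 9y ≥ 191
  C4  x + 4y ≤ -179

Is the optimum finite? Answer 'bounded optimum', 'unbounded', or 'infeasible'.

Extreme points and f = 4x + 12y:
  (-891/5, -1/5) → f = -3576/5
  (-847, 167) → f = -1384
The feasible region has finitely many vertices and no improving ray; the maximum is -3576/5 at (-891/5, -1/5).

bounded optimum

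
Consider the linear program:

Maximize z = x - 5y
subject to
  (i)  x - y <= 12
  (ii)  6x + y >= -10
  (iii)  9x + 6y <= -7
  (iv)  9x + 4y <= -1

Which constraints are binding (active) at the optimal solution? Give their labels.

Feasible corners and z = x - 5y:
  (2/7, -82/7) → z = 412/7
  (47/13, -109/13) → z = 592/13
  (-53/27, 16/9) → z = -293/27
  (11/9, -3) → z = 146/9

The maximum is at (2/7, -82/7). Substituting into each constraint, equality holds for (i) and (ii); the remaining constraints have slack.

(i) and (ii)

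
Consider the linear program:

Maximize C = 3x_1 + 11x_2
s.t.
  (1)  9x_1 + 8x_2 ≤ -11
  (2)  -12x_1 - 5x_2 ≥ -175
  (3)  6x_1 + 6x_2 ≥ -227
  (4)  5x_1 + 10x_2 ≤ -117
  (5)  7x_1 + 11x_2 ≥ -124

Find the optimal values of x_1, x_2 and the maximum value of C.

x_1 = 47/15, x_2 = -199/15, maximum C = -2048/15

Extreme points and C = 3x_1 + 11x_2:
  (413/25, -499/25) → C = -170
  (871/43, -1039/43) → C = -8816/43
  (47/15, -199/15) → C = -2048/15

The optimum lies where 5x_1 + 10x_2 = -117 and 7x_1 + 11x_2 = -124.
Solving simultaneously gives x_1 = 47/15, x_2 = -199/15.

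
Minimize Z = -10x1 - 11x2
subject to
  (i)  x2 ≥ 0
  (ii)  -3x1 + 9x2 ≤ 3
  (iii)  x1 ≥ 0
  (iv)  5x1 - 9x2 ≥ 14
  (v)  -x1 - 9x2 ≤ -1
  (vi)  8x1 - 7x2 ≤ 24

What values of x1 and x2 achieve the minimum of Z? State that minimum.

x1 = 118/37, x2 = 8/37, minimum Z = -1268/37

Feasible corners and Z = -10x1 - 11x2:
  (14/5, 0) → Z = -28
  (3, 0) → Z = -30
  (118/37, 8/37) → Z = -1268/37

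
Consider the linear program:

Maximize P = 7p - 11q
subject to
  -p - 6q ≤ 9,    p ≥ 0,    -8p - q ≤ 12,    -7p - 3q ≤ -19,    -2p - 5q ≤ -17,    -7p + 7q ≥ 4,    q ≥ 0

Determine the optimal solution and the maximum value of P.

The feasible region is unbounded (it extends along (0, 1), (1, 1)), but P strictly decreases along every unbounded feasible direction, so there is no improving ray and the maximum is attained at a vertex.

p = 99/49, q = 127/49, maximum P = -704/49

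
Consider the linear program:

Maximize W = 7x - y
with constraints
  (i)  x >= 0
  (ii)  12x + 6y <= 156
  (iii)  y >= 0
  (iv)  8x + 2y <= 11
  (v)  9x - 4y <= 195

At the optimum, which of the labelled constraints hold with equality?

(iii) and (iv)

Feasible corners and W = 7x - y:
  (0, 0) → W = 0
  (0, 11/2) → W = -11/2
  (11/8, 0) → W = 77/8

The maximum is at (11/8, 0). Substituting into each constraint, equality holds for (iii) and (iv); the remaining constraints have slack.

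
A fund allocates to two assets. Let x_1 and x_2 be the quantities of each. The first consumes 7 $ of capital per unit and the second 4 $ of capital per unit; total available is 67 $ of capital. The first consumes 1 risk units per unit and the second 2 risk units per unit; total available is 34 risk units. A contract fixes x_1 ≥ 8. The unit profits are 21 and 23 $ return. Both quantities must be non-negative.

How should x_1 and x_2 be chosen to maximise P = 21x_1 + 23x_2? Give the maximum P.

x_1 = 8, x_2 = 11/4, maximum P = 925/4

Extreme points and P = 21x_1 + 23x_2:
  (67/7, 0) → P = 201
  (8, 0) → P = 168
  (8, 11/4) → P = 925/4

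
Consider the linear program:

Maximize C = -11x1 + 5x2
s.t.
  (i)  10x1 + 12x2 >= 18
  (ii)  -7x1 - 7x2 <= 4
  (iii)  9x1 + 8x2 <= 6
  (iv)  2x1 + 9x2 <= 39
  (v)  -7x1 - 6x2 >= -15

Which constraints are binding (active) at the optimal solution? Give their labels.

(i) and (iv)

Vertices and C = -11x1 + 5x2:
  (-18/7, 51/14) → C = 93/2
  (-51/11, 59/11) → C = 856/11
  (-258/65, 339/65) → C = 4533/65

The maximum is at (-51/11, 59/11). Substituting into each constraint, equality holds for (i) and (iv); the remaining constraints have slack.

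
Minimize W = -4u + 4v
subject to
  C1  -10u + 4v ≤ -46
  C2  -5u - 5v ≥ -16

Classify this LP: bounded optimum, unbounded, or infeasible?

From the feasible point (21/5, -1), moving in the direction (5, -5) keeps every constraint satisfied while W decreases without bound.

unbounded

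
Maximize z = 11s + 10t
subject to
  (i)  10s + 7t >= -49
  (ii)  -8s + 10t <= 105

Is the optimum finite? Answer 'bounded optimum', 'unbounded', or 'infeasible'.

From the feasible point (-1225/156, 329/78), moving in the direction (10, 8) keeps every constraint satisfied while z increases without bound.

unbounded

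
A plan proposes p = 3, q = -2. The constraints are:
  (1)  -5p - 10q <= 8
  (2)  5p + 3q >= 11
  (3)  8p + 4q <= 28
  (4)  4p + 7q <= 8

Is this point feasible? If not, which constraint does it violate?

not feasible — violates (2)

Constraint (2): 5p + 3q = 9, which is not ≥ 11. All other constraints are satisfied.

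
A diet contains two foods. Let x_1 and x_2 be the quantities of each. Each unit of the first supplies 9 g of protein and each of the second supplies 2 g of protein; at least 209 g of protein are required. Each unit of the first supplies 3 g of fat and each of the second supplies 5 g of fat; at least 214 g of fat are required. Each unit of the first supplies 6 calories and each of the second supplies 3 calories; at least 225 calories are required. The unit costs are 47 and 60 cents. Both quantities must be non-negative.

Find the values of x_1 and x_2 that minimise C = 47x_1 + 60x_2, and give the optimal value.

x_1 = 23, x_2 = 29, minimum C = 2821

Corner points and C = 47x_1 + 60x_2:
  (0, 209/2) → C = 6270
  (214/3, 0) → C = 10058/3
  (59/5, 257/5) → C = 18193/5
  (23, 29) → C = 2821
The feasible region is unbounded (it extends along (0, 1), (1, 0)), but C strictly increases along every unbounded feasible direction, so there is no improving ray and the minimum is attained at a vertex.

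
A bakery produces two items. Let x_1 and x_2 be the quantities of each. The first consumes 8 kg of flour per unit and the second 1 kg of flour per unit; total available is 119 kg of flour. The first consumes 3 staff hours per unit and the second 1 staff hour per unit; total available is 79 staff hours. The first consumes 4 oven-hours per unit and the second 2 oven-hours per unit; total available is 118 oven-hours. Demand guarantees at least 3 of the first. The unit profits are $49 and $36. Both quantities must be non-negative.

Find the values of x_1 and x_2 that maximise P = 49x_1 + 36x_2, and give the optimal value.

x_1 = 3, x_2 = 53, maximum P = 2055

Vertices and P = 49x_1 + 36x_2:
  (119/8, 0) → P = 5831/8
  (3, 0) → P = 147
  (10, 39) → P = 1894
  (3, 53) → P = 2055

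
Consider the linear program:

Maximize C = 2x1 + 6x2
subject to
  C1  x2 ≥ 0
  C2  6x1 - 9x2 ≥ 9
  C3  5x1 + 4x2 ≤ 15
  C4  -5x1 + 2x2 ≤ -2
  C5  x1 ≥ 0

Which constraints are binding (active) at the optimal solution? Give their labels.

C2 and C3

Vertices and C = 2x1 + 6x2:
  (3/2, 0) → C = 3
  (3, 0) → C = 6
  (57/23, 15/23) → C = 204/23

The maximum is at (57/23, 15/23). Substituting into each constraint, equality holds for C2 and C3; the remaining constraints have slack.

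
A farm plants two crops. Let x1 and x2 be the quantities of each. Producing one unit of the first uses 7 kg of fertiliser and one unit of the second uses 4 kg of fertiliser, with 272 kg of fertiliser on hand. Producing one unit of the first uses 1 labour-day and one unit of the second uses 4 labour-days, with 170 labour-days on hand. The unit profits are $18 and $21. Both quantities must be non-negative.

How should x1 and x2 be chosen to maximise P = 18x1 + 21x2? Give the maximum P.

Feasible corners and P = 18x1 + 21x2:
  (0, 0) → P = 0
  (0, 85/2) → P = 1785/2
  (272/7, 0) → P = 4896/7
  (17, 153/4) → P = 4437/4

At the optimal vertex, 7x1 + 4x2 = 272 and x1 + 4x2 = 170.
Solving simultaneously gives x1 = 17, x2 = 153/4.

x1 = 17, x2 = 153/4, maximum P = 4437/4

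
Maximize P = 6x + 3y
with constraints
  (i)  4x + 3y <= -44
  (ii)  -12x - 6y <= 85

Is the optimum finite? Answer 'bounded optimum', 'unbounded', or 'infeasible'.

unbounded

From the feasible point (3/4, -47/3), moving in the direction (3, -4) keeps every constraint satisfied while P increases without bound.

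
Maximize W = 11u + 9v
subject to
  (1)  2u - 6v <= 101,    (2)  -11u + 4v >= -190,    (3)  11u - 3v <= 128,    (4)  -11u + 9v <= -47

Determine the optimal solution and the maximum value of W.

Corner points and W = 11u + 9v:
  (31/4, -57/4) → W = -43
  (-209/16, -339/16) → W = -2675/8
  (337/22, 27/2) → W = 290

The optimum lies where 11u - 3v = 128 and -11u + 9v = -47.
Solving simultaneously gives u = 337/22, v = 27/2.

u = 337/22, v = 27/2, maximum W = 290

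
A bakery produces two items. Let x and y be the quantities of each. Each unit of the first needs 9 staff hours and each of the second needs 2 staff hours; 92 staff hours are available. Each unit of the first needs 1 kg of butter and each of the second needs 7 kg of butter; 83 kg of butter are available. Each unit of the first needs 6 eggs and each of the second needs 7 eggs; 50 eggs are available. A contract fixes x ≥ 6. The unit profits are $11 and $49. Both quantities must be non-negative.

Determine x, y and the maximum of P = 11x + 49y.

Corner points and P = 11x + 49y:
  (25/3, 0) → P = 275/3
  (6, 0) → P = 66
  (6, 2) → P = 164

The binding constraints are 6x + 7y = 50 and x = 6.
Solving simultaneously gives x = 6, y = 2.

x = 6, y = 2, maximum P = 164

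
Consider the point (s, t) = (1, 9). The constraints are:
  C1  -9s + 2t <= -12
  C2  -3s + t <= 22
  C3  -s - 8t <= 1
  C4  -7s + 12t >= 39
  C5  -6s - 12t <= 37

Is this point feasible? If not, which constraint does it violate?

not feasible — violates C1

Constraint C1: -9s + 2t = 9, which is not ≤ -12. All other constraints are satisfied.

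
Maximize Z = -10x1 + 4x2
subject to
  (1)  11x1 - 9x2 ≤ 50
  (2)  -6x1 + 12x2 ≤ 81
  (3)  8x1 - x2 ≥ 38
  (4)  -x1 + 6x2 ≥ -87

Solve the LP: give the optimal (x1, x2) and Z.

x1 = 179/30, x2 = 146/15, maximum Z = -311/15

Corner points and Z = -10x1 + 4x2:
  (443/26, 397/26) → Z = -1421/13
  (292/61, 18/61) → Z = -2848/61
  (179/30, 146/15) → Z = -311/15

The binding constraints are -6x1 + 12x2 = 81 and 8x1 - x2 = 38.
Solving simultaneously gives x1 = 179/30, x2 = 146/15.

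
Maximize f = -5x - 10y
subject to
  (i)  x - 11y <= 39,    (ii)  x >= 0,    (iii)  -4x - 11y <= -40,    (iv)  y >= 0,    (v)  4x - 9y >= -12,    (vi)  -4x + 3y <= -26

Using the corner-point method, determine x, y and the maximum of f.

The feasible region is unbounded (it extends along (11, 1), (9, 4)), but f strictly decreases along every unbounded feasible direction, so there is no improving ray and the maximum is attained at a vertex.

x = 29/4, y = 1, maximum f = -185/4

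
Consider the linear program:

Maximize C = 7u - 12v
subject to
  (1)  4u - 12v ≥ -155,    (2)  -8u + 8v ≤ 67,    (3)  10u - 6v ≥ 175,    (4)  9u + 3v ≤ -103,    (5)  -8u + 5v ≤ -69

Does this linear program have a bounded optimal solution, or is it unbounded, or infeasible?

From the feasible point (-31/28, -2605/84), moving in the direction (3, -9) keeps every constraint satisfied while C increases without bound.

unbounded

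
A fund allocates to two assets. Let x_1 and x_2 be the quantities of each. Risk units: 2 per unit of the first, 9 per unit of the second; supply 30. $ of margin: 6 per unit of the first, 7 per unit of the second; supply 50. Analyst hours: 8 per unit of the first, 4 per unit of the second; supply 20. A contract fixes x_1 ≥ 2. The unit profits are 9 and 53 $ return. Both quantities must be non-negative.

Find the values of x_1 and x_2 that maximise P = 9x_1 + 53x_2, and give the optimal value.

Feasible corners and P = 9x_1 + 53x_2:
  (5/2, 0) → P = 45/2
  (2, 0) → P = 18
  (2, 1) → P = 71

The binding constraints are 8x_1 + 4x_2 = 20 and x_1 = 2.
Solving simultaneously gives x_1 = 2, x_2 = 1.

x_1 = 2, x_2 = 1, maximum P = 71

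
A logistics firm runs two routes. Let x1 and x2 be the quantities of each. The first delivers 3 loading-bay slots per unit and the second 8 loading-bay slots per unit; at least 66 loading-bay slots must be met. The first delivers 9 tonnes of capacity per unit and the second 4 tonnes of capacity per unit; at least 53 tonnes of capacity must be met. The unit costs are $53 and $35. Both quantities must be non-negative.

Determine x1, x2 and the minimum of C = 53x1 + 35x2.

Corner points and C = 53x1 + 35x2:
  (0, 53/4) → C = 1855/4
  (22, 0) → C = 1166
  (8/3, 29/4) → C = 4741/12
The feasible region is unbounded (it extends along (0, 1), (1, 0)), but C strictly increases along every unbounded feasible direction, so there is no improving ray and the minimum is attained at a vertex.

The binding constraints are 3x1 + 8x2 = 66 and 9x1 + 4x2 = 53.
Solving simultaneously gives x1 = 8/3, x2 = 29/4.

x1 = 8/3, x2 = 29/4, minimum C = 4741/12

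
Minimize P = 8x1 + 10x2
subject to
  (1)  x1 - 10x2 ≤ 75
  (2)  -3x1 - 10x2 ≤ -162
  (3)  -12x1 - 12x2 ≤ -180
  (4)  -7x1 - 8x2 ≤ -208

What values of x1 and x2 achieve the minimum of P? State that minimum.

x1 = 392/23, x2 = 255/23, minimum P = 5686/23

Corner points and P = 8x1 + 10x2:
  (237/4, -63/40) → P = 1833/4
  (392/23, 255/23) → P = 5686/23
  (-88, 103) → P = 326
The feasible region is unbounded (it extends along (10, 1), (-1, 1)), but P strictly increases along every unbounded feasible direction, so there is no improving ray and the minimum is attained at a vertex.

At the optimal vertex, -3x1 - 10x2 = -162 and -7x1 - 8x2 = -208.
Solving simultaneously gives x1 = 392/23, x2 = 255/23.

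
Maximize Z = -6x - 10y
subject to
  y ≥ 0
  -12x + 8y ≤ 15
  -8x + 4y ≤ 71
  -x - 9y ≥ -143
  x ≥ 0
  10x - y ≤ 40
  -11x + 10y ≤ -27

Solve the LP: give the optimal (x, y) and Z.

Corner points and Z = -6x - 10y:
  (4, 0) → Z = -24
  (27/11, 0) → Z = -162/11
  (373/89, 170/89) → Z = -3938/89

The optimum lies where y = 0 and -11x + 10y = -27.
Solving simultaneously gives x = 27/11, y = 0.

x = 27/11, y = 0, maximum Z = -162/11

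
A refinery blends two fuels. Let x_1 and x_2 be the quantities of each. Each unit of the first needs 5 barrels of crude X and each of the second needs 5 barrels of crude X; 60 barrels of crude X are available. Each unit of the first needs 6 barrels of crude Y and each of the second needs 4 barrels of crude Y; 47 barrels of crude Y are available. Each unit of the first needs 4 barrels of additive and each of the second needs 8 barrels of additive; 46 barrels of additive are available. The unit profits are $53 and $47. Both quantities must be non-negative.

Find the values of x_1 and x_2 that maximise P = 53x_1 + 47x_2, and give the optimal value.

Feasible corners and P = 53x_1 + 47x_2:
  (0, 0) → P = 0
  (0, 23/4) → P = 1081/4
  (47/6, 0) → P = 2491/6
  (6, 11/4) → P = 1789/4

x_1 = 6, x_2 = 11/4, maximum P = 1789/4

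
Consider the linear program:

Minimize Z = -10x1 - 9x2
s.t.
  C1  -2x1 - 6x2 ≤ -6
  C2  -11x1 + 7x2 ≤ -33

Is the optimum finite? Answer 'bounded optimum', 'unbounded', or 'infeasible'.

unbounded

From the feasible point (3, 0), moving in the direction (7, 11) keeps every constraint satisfied while Z decreases without bound.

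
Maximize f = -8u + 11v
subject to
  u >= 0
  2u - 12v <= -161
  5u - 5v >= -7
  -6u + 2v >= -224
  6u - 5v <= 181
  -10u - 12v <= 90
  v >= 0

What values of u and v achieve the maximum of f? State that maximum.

Extreme points and f = -8u + 11v:
  (721/50, 791/50) → f = 2933/50
  (1505/34, 707/34) → f = -4263/34
  (567/10, 581/10) → f = 371/2

The optimum lies where 5u - 5v = -7 and -6u + 2v = -224.
Solving simultaneously gives u = 567/10, v = 581/10.

u = 567/10, v = 581/10, maximum f = 371/2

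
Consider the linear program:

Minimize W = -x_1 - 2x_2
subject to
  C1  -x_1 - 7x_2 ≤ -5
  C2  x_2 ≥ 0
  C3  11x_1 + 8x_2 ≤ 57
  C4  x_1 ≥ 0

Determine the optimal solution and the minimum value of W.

x_1 = 0, x_2 = 57/8, minimum W = -57/4

Extreme points and W = -x_1 - 2x_2:
  (5, 0) → W = -5
  (0, 5/7) → W = -10/7
  (57/11, 0) → W = -57/11
  (0, 57/8) → W = -57/4

The binding constraints are 11x_1 + 8x_2 = 57 and x_1 = 0.
Solving simultaneously gives x_1 = 0, x_2 = 57/8.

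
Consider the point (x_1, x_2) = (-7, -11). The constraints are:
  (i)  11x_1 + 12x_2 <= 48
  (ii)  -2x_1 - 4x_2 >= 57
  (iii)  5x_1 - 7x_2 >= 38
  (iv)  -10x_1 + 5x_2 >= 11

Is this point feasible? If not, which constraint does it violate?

(i): -209 ≤ 48 ✓
(ii): 58 ≥ 57 ✓
(iii): 42 ≥ 38 ✓
(iv): 15 ≥ 11 ✓

feasible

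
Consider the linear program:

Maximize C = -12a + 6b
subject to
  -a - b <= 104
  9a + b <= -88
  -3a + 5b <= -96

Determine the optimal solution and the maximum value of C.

a = -53, b = -51, maximum C = 330

Corner points and C = -12a + 6b:
  (2, -106) → C = -660
  (-53, -51) → C = 330
  (-43/6, -47/2) → C = -55

The optimum lies where -a - b = 104 and -3a + 5b = -96.
Solving simultaneously gives a = -53, b = -51.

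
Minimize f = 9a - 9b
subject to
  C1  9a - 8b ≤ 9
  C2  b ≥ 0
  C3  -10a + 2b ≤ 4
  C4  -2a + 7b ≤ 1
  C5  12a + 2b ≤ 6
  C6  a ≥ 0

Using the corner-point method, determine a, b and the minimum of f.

Extreme points and f = 9a - 9b:
  (1/2, 0) → f = 9/2
  (0, 0) → f = 0
  (5/11, 3/11) → f = 18/11
  (0, 1/7) → f = -9/7

a = 0, b = 1/7, minimum f = -9/7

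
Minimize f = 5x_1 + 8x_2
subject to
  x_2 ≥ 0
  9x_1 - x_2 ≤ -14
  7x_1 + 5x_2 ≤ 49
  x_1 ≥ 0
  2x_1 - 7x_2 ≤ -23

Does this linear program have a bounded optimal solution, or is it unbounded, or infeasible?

The boundaries x_2 = 0 and 2x_1 - 7x_2 = -23 meet at (-23/2, 0), but that point violates x_1 ≥ 0. Every candidate vertex is excluded by some other constraint, so the feasible region is empty.

infeasible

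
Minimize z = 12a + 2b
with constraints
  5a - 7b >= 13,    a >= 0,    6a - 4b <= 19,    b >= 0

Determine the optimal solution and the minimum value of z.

a = 13/5, b = 0, minimum z = 156/5

The optimum lies where 5a - 7b = 13 and b = 0.
Solving simultaneously gives a = 13/5, b = 0.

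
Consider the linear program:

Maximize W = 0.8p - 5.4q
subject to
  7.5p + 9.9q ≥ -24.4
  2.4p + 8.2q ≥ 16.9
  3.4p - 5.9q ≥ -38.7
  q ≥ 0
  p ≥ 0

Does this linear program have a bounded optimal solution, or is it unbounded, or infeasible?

unbounded

From the feasible point (169/24, 0), moving in the direction (1, 0) keeps every constraint satisfied while W increases without bound.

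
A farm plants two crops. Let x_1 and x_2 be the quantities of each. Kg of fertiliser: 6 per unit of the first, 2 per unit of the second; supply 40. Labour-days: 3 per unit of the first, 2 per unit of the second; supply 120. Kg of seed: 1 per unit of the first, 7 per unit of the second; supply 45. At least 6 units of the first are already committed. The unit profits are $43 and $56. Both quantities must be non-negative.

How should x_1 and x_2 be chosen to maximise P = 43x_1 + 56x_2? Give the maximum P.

x_1 = 6, x_2 = 2, maximum P = 370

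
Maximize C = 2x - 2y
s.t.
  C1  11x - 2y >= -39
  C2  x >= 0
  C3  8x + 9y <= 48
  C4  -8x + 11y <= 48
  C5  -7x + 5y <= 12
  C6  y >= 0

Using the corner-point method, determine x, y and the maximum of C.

x = 6, y = 0, maximum C = 12

The optimum lies where 8x + 9y = 48 and y = 0.
Solving simultaneously gives x = 6, y = 0.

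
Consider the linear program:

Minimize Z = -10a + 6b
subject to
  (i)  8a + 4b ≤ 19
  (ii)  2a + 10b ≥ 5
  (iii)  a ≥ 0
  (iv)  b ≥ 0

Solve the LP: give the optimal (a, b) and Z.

a = 85/36, b = 1/36, minimum Z = -211/9

Vertices and Z = -10a + 6b:
  (85/36, 1/36) → Z = -211/9
  (0, 19/4) → Z = 57/2
  (0, 1/2) → Z = 3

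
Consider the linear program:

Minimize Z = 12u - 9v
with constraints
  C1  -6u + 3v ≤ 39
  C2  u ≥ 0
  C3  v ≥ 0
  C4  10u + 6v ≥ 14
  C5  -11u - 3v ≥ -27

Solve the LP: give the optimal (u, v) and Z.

Extreme points and Z = 12u - 9v:
  (0, 7/3) → Z = -21
  (0, 9) → Z = -81
  (7/5, 0) → Z = 84/5
  (27/11, 0) → Z = 324/11

The binding constraints are u = 0 and -11u - 3v = -27.
Solving simultaneously gives u = 0, v = 9.

u = 0, v = 9, minimum Z = -81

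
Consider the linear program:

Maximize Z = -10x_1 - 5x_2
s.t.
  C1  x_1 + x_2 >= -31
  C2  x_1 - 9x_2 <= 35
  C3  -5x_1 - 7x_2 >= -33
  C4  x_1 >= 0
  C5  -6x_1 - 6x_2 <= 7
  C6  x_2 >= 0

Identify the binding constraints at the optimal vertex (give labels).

C4 and C6

Feasible corners and Z = -10x_1 - 5x_2:
  (0, 33/7) → Z = -165/7
  (33/5, 0) → Z = -66
  (0, 0) → Z = 0

The maximum is at (0, 0). Substituting into each constraint, equality holds for C4 and C6; the remaining constraints have slack.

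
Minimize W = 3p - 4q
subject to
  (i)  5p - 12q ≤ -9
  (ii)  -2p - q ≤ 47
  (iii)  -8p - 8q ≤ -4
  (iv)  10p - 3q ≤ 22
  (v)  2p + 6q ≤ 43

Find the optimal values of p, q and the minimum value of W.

p = -10, q = 21/2, minimum W = -72

Feasible corners and W = 3p - 4q:
  (-3/17, 23/34) → W = -55/17
  (97/35, 40/21) → W = 73/105
  (-10, 21/2) → W = -72
  (87/22, 193/33) → W = -761/66

The binding constraints are -8p - 8q = -4 and 2p + 6q = 43.
Solving simultaneously gives p = -10, q = 21/2.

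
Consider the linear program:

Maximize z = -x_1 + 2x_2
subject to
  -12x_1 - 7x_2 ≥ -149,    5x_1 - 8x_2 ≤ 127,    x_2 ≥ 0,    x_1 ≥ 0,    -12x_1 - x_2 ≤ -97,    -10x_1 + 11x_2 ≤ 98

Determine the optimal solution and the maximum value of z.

Vertices and z = -x_1 + 2x_2:
  (149/12, 0) → z = -149/12
  (265/36, 26/3) → z = 359/36
  (97/12, 0) → z = -97/12

At the optimal vertex, -12x_1 - 7x_2 = -149 and -12x_1 - x_2 = -97.
Solving simultaneously gives x_1 = 265/36, x_2 = 26/3.

x_1 = 265/36, x_2 = 26/3, maximum z = 359/36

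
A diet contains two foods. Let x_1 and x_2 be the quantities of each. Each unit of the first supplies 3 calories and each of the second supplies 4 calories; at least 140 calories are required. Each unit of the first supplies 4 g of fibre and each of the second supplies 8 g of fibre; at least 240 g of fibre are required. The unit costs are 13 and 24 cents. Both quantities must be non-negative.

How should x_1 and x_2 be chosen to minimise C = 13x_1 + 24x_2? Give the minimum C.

x_1 = 20, x_2 = 20, minimum C = 740

Corner points and C = 13x_1 + 24x_2:
  (0, 35) → C = 840
  (60, 0) → C = 780
  (20, 20) → C = 740
The feasible region is unbounded (it extends along (0, 1), (1, 0)), but C strictly increases along every unbounded feasible direction, so there is no improving ray and the minimum is attained at a vertex.

The optimum lies where 3x_1 + 4x_2 = 140 and 4x_1 + 8x_2 = 240.
Solving simultaneously gives x_1 = 20, x_2 = 20.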